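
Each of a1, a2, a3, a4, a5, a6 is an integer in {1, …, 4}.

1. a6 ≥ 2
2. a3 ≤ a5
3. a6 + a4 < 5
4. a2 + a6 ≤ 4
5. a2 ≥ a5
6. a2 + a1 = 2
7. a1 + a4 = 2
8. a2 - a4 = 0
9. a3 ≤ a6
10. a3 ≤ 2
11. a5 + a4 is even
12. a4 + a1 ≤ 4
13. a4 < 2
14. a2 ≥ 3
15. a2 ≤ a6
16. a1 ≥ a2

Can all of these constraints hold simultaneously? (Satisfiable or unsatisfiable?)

Unsatisfiable

From constraint 14: a2 ≥ 3. From constraint 1: a6 ≥ 2. Hence a2 + a6 ≥ 5. But constraint 4 requires a2 + a6 ≤ 4, and 4 < 5. Contradiction.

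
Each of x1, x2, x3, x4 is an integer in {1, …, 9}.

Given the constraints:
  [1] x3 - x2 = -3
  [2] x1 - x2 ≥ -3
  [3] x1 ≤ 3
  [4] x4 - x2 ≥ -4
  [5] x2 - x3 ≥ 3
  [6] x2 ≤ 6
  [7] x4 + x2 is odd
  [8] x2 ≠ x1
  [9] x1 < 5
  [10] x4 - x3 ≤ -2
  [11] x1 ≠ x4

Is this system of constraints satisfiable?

Constraints 4, 5, and 10 give x2 − x3 ≥ 3, x3 − x4 ≥ 2, x4 − x2 ≥ -4.
Adding all 3 inequalities: the left sides telescope to 0, and the right sides sum to 3 + 2 + (-4) = 1. So 0 ≥ 1, which is false.

Unsatisfiable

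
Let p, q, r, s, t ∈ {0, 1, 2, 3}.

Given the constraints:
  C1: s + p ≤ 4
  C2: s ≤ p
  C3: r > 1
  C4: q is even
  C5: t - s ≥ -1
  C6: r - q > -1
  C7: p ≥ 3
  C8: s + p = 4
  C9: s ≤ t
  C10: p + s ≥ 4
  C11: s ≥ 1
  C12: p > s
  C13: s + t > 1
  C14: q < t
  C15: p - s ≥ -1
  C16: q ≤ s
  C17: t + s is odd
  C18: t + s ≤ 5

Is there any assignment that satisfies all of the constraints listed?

Satisfiable

The assignment p = 3, q = 0, r = 2, s = 1, t = 2 works:
  constraint 1 holds since s + p = 4.
  constraint 5 holds since t - s = 1.
  constraint 6 holds since r - q = 2.
The rest check out directly.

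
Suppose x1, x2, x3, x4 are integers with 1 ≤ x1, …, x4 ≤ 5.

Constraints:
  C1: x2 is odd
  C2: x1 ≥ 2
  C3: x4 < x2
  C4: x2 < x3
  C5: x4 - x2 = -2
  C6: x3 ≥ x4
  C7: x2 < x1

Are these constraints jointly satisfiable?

The assignment x1 = 4, x2 = 3, x3 = 5, x4 = 1 works:
  constraint 1 holds since x2 = 3 is odd.
  constraint 5 holds since x4 - x2 = -2.
The rest check out directly.

Satisfiable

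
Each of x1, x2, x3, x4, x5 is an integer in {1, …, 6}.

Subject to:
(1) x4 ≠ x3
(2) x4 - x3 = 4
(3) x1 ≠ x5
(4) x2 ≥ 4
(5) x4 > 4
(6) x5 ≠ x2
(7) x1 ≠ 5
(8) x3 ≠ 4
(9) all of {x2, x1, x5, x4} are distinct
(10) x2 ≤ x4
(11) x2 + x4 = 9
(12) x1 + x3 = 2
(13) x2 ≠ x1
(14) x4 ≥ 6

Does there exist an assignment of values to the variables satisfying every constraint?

From constraint 4: x2 ≥ 4. From constraint 14: x4 ≥ 6. Hence x2 + x4 ≥ 10. But constraint 11 requires x2 + x4 = 9, and 9 < 10. Contradiction.

Unsatisfiable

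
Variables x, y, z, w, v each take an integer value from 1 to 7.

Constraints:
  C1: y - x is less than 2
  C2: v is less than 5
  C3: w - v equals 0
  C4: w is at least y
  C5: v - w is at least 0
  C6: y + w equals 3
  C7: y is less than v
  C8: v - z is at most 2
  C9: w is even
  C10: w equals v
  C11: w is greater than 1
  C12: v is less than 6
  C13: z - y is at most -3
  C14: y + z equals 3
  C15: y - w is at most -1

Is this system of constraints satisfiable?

Constraints 5, 8, 13, and 15 give y − z ≥ 3, z − v ≥ -2, v − w ≥ 0, w − y ≥ 1.
Adding all 4 inequalities: the left sides telescope to 0, and the right sides sum to 3 + (-2) + 0 + 1 = 2. So 0 ≥ 2, which is false.

Unsatisfiable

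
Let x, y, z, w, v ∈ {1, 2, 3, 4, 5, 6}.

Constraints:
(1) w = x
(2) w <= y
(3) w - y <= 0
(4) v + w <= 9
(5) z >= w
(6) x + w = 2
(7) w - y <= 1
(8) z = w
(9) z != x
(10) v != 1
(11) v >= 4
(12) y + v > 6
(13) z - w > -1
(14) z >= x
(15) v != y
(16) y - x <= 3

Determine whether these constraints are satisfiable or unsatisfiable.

From constraints 1 and 8, z = w = x, so z = x. But constraint 9 says z ≠ x. Contradiction.

Unsatisfiable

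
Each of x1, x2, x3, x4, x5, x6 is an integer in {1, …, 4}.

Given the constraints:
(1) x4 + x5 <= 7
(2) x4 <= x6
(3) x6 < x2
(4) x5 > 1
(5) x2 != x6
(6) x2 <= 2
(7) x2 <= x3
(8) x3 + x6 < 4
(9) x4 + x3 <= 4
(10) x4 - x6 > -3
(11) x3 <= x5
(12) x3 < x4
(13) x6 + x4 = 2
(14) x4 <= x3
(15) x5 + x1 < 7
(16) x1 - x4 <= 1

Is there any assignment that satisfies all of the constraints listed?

Constraints 2, 3, 7, and 12 give x6 < x2, x2 ≤ x3, x3 < x4, x4 ≤ x6. Chaining: x6 < x2 ≤ x3 < x4 ≤ x6, which forces x6 < x6 — impossible.

Unsatisfiable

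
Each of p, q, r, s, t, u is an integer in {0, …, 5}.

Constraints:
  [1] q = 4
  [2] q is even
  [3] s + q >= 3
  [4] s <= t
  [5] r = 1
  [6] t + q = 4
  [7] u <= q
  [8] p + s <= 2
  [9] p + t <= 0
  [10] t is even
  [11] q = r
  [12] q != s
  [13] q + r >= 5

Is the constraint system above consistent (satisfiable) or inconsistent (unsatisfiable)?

Unsatisfiable

Constraint 1 fixes q = 4 and constraint 5 fixes r = 1, but constraint 11 requires q = r. Since 4 ≠ 1, contradiction.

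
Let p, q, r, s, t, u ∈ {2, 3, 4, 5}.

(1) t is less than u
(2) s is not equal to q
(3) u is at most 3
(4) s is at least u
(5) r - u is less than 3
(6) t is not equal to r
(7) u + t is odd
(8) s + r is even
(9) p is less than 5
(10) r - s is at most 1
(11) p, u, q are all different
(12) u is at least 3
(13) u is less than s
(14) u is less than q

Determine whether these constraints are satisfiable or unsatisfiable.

Satisfiable

Try p = 2, q = 5, r = 4, s = 4, t = 2, u = 3.
Check constraint 5: r - u = 1; constraint 10: r - s = 0. The remaining constraints are straightforward to verify.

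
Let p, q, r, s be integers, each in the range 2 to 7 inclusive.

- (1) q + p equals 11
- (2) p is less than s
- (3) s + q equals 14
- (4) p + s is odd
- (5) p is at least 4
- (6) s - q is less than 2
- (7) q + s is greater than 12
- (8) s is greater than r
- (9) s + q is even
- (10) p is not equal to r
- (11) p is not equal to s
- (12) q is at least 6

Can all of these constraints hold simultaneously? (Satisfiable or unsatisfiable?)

Try p = 4, q = 7, r = 6, s = 7.
Check constraint 1: q + p = 11; constraint 3: s + q = 14. The remaining constraints are straightforward to verify.

Satisfiable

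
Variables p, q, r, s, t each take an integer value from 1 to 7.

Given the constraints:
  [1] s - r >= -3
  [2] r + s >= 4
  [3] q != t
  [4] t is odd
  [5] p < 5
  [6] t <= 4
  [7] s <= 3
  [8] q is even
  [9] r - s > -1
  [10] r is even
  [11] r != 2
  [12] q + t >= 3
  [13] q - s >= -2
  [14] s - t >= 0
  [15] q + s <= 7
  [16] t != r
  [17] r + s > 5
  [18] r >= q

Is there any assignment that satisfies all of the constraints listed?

One satisfying assignment is p = 1, q = 4, r = 4, s = 3, t = 1.
For the less obvious constraints — constraint 1: s - r = -1; constraint 2: r + s = 7; constraint 9: r - s = 1 — and the others hold by inspection.

Satisfiable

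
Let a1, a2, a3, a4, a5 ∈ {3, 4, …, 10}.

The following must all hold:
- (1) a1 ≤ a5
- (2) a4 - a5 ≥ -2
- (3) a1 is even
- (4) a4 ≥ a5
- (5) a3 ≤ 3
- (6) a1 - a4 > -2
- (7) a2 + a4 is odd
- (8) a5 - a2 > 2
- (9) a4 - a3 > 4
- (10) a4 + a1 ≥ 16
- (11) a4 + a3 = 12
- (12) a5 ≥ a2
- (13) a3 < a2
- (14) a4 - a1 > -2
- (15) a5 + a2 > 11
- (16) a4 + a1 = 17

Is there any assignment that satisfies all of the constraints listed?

Satisfiable

Take a1 = 8, a2 = 4, a3 = 3, a4 = 9, a5 = 9. Then constraint 2: a4 - a5 = 0; constraint 6: a1 - a4 = -1, and every other listed constraint is also met.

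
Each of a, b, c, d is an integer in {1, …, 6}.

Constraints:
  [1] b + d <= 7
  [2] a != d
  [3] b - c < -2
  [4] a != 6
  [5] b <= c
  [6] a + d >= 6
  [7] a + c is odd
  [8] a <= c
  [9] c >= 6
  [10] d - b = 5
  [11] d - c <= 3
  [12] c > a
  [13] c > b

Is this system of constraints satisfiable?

Try a = 1, b = 1, c = 6, d = 6.
Check constraint 1: b + d = 7; constraint 3: b - c = -5. The remaining constraints are straightforward to verify.

Satisfiable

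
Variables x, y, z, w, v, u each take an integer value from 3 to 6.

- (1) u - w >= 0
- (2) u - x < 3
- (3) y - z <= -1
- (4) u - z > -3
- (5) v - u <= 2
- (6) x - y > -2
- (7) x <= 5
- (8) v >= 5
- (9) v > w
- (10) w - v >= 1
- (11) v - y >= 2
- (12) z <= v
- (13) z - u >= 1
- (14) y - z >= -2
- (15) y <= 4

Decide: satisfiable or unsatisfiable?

Constraints 1, 10, 11, 13, and 14 give w − v ≥ 1, v − y ≥ 2, y − z ≥ -2, z − u ≥ 1, u − w ≥ 0.
Adding all 5 inequalities: the left sides telescope to 0, and the right sides sum to 1 + 2 + (-2) + 1 + 0 = 2. So 0 ≥ 2, which is false.

Unsatisfiable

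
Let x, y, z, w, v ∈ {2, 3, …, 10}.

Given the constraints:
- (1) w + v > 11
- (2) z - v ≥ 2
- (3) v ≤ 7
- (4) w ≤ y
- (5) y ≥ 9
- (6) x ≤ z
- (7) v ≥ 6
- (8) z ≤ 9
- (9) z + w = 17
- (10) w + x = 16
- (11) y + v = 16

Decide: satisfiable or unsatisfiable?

Satisfiable

Setting (x, y, z, w, v) = (8, 10, 9, 8, 6) satisfies everything: constraint 1: w + v = 14; constraint 2: z - v = 3, and the others follow.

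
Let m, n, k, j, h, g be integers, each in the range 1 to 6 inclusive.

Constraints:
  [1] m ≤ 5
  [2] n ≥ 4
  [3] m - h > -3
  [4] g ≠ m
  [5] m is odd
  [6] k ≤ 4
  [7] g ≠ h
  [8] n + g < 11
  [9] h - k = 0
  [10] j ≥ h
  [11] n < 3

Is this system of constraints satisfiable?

From constraint 2: n ≥ 4. From constraint 11: n ≤ 2. But 2 < 4, so no value of n works.

Unsatisfiable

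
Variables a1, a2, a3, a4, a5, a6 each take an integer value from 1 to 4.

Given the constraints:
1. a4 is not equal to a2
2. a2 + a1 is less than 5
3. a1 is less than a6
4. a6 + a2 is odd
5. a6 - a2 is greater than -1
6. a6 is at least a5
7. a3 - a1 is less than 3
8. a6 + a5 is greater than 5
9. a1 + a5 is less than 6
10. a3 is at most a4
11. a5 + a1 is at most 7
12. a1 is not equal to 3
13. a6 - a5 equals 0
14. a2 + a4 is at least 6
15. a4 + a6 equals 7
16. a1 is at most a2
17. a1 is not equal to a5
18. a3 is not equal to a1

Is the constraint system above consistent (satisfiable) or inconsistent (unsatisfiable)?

Take a1 = 1, a2 = 2, a3 = 3, a4 = 4, a5 = 3, a6 = 3. Then constraint 2: a2 + a1 = 3; constraint 5: a6 - a2 = 1; constraint 7: a3 - a1 = 2, and every other listed constraint is also met.

Satisfiable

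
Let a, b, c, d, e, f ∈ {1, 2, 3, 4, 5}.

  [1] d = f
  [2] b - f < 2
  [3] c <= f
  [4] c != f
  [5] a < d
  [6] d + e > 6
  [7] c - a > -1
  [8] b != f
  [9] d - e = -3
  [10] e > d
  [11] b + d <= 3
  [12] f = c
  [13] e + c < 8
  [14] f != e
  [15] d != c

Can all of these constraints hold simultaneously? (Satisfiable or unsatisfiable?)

Unsatisfiable

From constraints 1 and 12, d = f = c, so d = c. But constraint 15 says d ≠ c. Contradiction.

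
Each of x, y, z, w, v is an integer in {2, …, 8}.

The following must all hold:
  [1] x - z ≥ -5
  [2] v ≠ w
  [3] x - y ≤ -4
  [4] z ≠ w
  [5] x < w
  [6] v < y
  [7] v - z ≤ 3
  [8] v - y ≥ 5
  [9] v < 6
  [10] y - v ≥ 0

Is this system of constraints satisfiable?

Constraints 1, 3, 7, and 8 give y − x ≥ 4, x − z ≥ -5, z − v ≥ -3, v − y ≥ 5.
Adding all 4 inequalities: the left sides telescope to 0, and the right sides sum to 4 + (-5) + (-3) + 5 = 1. So 0 ≥ 1, which is false.

Unsatisfiable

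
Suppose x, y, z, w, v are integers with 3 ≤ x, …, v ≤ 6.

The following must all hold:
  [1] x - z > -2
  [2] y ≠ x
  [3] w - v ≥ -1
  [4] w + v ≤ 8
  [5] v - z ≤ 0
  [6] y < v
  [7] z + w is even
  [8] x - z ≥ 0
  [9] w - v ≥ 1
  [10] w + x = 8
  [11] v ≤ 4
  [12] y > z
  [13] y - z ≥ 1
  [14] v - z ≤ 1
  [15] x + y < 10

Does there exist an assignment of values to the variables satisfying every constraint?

Constraints 5, 6, and 12 give y < v, v ≤ z, z < y. Chaining: y < v ≤ z < y, which forces y < y — impossible.

Unsatisfiable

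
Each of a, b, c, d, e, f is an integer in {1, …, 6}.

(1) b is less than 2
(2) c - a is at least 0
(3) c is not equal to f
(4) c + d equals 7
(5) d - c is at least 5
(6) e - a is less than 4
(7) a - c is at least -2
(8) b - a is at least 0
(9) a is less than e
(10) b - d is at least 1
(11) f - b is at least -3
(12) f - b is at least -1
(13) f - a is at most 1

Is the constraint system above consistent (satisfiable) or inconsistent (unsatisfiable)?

Unsatisfiable

Constraints 2, 5, 10, 11, and 13 give c − a ≥ 0, a − f ≥ -1, f − b ≥ -3, b − d ≥ 1, d − c ≥ 5.
Adding all 5 inequalities: the left sides telescope to 0, and the right sides sum to 0 + (-1) + (-3) + 1 + 5 = 2. So 0 ≥ 2, which is false.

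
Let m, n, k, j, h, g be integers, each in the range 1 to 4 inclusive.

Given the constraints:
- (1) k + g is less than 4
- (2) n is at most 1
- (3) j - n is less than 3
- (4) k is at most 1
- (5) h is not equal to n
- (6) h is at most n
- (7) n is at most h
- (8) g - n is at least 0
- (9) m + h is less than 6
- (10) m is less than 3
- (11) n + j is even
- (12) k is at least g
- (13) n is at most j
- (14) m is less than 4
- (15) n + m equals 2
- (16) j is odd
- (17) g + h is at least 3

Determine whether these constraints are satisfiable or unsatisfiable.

Unsatisfiable

From constraints 4 and 12: g ≤ k ≤ 1. From constraints 2 and 6: h ≤ n ≤ 1. Hence g + h ≤ 2. But constraint 17 requires g + h ≥ 3, and 3 > 2. Contradiction.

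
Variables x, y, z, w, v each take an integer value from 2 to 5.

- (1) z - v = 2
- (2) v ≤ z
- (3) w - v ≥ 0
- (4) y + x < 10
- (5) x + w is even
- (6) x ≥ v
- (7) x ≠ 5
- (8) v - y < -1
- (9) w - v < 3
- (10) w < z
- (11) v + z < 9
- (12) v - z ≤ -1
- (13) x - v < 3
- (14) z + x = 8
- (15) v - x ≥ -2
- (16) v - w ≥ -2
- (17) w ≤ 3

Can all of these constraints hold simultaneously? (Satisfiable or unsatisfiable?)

The assignment x = 3, y = 5, z = 5, w = 3, v = 3 works:
  constraint 1 holds since z - v = 2.
  constraint 3 holds since w - v = 0.
  constraint 4 holds since y + x = 8.
The rest check out directly.

Satisfiable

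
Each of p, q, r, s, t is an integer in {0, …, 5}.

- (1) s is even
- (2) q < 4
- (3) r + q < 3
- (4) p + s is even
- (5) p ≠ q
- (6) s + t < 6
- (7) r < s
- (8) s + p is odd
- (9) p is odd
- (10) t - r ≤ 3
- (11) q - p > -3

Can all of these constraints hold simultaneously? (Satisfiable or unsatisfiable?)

Unsatisfiable

Constraint 9 makes p odd and constraint 1 makes s even, so p + s must be odd. Constraint 4 says p + s is even — contradiction.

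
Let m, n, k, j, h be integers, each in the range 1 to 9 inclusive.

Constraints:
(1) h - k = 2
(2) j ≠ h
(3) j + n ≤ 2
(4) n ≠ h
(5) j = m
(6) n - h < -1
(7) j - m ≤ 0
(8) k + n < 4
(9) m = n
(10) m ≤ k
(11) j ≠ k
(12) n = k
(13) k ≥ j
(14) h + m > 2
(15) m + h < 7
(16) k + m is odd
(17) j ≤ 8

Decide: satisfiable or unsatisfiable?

From constraints 5, 9, and 12, j = m = n = k, so j = k. But constraint 11 says j ≠ k. Contradiction.

Unsatisfiable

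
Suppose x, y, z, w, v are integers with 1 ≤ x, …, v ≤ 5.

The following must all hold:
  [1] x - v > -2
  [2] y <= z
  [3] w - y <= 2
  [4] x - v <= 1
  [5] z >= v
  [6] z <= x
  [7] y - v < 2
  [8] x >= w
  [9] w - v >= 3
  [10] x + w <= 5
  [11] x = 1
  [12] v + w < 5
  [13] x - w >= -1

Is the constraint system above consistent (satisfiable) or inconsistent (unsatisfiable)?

Constraints 4, 9, and 13 give v − x ≥ -1, x − w ≥ -1, w − v ≥ 3.
Adding all 3 inequalities: the left sides telescope to 0, and the right sides sum to (-1) + (-1) + 3 = 1. So 0 ≥ 1, which is false.

Unsatisfiable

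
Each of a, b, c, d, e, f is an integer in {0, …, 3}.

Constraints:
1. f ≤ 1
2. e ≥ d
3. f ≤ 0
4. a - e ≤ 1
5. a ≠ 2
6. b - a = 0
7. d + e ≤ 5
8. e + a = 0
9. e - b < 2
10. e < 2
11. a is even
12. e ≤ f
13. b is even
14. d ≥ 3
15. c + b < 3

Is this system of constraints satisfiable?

Unsatisfiable

From constraints 2 and 14: e ≥ d and d ≥ 3, so e ≥ 3. From constraints 1 and 12: e ≤ f and f ≤ 1, so e ≤ 1. But 1 < 3, so no value of e works.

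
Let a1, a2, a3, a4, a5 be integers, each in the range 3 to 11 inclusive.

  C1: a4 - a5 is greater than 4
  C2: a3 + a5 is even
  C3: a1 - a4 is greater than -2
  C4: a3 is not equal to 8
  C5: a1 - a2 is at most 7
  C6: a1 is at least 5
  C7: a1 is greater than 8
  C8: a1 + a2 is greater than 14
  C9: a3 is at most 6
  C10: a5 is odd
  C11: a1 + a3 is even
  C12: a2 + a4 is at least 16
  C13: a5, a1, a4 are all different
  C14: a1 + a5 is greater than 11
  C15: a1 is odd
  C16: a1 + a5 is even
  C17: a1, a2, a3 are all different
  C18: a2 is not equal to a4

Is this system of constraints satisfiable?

Satisfiable

Try a1 = 11, a2 = 6, a3 = 3, a4 = 10, a5 = 3.
Check constraint 1: a4 - a5 = 7; constraint 3: a1 - a4 = 1; constraint 5: a1 - a2 = 5. The remaining constraints are straightforward to verify.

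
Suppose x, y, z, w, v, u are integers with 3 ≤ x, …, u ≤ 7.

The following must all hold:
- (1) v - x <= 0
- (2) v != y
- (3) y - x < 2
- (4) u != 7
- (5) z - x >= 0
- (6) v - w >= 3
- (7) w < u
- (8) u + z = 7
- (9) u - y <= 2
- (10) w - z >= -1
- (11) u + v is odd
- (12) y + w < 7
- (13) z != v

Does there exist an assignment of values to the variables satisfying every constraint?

Constraints 1, 5, 6, and 10 give z − x ≥ 0, x − v ≥ 0, v − w ≥ 3, w − z ≥ -1.
Adding all 4 inequalities: the left sides telescope to 0, and the right sides sum to 0 + 0 + 3 + (-1) = 2. So 0 ≥ 2, which is false.

Unsatisfiable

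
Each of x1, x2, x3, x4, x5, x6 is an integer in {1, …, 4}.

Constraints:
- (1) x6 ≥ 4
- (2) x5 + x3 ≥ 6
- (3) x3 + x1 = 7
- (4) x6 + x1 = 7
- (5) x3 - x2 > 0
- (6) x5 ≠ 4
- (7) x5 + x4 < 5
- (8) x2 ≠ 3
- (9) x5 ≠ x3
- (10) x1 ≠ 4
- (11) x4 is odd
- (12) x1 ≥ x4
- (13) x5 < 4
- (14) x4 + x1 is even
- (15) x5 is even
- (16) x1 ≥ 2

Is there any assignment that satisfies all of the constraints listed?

Satisfiable

Take x1 = 3, x2 = 1, x3 = 4, x4 = 1, x5 = 2, x6 = 4. Then constraint 2: x5 + x3 = 6; constraint 3: x3 + x1 = 7, and every other listed constraint is also met.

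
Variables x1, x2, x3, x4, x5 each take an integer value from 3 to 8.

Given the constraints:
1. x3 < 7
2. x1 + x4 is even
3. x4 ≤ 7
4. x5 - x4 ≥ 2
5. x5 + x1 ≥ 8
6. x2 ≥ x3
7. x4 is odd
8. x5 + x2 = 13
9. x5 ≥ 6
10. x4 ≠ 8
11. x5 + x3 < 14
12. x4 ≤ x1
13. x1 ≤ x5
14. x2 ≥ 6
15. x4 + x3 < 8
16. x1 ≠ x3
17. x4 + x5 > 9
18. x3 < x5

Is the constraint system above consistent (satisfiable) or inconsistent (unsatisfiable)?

Try x1 = 3, x2 = 6, x3 = 4, x4 = 3, x5 = 7.
Check constraint 4: x5 - x4 = 4; constraint 5: x5 + x1 = 10; constraint 8: x5 + x2 = 13. The remaining constraints are straightforward to verify.

Satisfiable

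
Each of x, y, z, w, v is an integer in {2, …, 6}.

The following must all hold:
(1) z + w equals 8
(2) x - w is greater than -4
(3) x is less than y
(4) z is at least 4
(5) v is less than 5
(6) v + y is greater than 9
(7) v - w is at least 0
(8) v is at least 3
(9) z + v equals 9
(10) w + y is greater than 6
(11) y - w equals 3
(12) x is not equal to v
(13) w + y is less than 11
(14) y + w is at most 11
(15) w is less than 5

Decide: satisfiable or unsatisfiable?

Take x = 2, y = 6, z = 5, w = 3, v = 4. Then constraint 1: z + w = 8; constraint 2: x - w = -1; constraint 6: v + y = 10, and every other listed constraint is also met.

Satisfiable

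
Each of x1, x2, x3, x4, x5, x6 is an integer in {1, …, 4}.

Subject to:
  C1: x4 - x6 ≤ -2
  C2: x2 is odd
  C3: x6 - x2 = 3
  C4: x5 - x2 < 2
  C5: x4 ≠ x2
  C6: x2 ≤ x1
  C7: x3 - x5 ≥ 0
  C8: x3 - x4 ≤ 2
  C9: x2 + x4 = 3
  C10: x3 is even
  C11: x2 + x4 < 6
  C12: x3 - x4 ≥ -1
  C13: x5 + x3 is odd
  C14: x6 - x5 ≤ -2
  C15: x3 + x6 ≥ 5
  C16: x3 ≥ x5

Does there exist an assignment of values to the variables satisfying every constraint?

Constraints 1, 7, 8, and 14 give x6 − x4 ≥ 2, x4 − x3 ≥ -2, x3 − x5 ≥ 0, x5 − x6 ≥ 2.
Adding all 4 inequalities: the left sides telescope to 0, and the right sides sum to 2 + (-2) + 0 + 2 = 2. So 0 ≥ 2, which is false.

Unsatisfiable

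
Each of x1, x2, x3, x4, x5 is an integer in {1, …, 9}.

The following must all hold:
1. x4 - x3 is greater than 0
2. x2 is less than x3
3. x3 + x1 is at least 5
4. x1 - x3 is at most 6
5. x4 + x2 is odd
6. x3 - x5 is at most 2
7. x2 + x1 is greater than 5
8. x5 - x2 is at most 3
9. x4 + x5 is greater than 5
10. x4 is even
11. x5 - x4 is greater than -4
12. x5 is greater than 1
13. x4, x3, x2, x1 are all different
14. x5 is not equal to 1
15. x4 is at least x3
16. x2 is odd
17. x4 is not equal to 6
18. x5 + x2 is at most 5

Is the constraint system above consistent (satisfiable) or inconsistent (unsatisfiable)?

Satisfiable

Setting (x1, x2, x3, x4, x5) = (6, 1, 2, 4, 2) satisfies everything: constraint 1: x4 - x3 = 2; constraint 3: x3 + x1 = 8, and the others follow.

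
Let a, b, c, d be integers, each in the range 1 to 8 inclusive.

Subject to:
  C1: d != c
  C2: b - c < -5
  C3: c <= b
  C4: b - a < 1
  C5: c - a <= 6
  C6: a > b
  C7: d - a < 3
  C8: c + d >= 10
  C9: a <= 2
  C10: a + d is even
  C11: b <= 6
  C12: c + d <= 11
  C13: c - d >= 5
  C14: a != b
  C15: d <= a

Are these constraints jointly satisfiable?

Unsatisfiable

From constraints 3 and 11: c ≤ b ≤ 6. From constraints 9 and 15: d ≤ a ≤ 2. Hence c + d ≤ 8. But constraint 8 requires c + d ≥ 10, and 10 > 8. Contradiction.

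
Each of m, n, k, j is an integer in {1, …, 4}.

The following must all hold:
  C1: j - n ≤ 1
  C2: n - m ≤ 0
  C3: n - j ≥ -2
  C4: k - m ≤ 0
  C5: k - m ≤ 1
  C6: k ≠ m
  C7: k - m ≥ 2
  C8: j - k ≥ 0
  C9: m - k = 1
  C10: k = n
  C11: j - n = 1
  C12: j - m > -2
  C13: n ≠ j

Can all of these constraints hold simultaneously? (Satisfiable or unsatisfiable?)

Unsatisfiable

Constraints 1, 2, 7, and 8 give n − j ≥ -1, j − k ≥ 0, k − m ≥ 2, m − n ≥ 0.
Adding all 4 inequalities: the left sides telescope to 0, and the right sides sum to (-1) + 0 + 2 + 0 = 1. So 0 ≥ 1, which is false.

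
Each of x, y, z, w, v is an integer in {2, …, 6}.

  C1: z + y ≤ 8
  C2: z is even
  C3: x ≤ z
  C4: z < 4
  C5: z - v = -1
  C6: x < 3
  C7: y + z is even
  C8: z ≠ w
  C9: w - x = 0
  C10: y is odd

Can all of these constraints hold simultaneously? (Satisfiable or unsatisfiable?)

Constraint 10 makes y odd and constraint 2 makes z even, so y + z must be odd. Constraint 7 says y + z is even — contradiction.

Unsatisfiable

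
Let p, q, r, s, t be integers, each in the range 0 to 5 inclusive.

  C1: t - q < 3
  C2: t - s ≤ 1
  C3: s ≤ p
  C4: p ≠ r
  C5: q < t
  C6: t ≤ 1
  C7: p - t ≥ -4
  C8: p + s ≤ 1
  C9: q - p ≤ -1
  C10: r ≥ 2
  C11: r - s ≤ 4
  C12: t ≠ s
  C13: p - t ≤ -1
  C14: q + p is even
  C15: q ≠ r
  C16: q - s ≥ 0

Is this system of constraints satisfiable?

Constraints 2, 9, 13, and 16 give q − s ≥ 0, s − t ≥ -1, t − p ≥ 1, p − q ≥ 1.
Adding all 4 inequalities: the left sides telescope to 0, and the right sides sum to 0 + (-1) + 1 + 1 = 1. So 0 ≥ 1, which is false.

Unsatisfiable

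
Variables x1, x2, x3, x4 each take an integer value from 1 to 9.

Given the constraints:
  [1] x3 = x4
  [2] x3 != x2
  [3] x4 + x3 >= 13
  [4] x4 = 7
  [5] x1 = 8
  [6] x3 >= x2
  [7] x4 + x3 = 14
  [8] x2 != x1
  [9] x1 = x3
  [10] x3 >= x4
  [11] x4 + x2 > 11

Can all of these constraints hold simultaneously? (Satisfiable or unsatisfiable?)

Unsatisfiable

Constraint 5 fixes x1 = 8 and constraint 4 fixes x4 = 7. Constraints 1 and 9 give x1 = x3 = x4, so x1 = x4. But 8 ≠ 7 — contradiction.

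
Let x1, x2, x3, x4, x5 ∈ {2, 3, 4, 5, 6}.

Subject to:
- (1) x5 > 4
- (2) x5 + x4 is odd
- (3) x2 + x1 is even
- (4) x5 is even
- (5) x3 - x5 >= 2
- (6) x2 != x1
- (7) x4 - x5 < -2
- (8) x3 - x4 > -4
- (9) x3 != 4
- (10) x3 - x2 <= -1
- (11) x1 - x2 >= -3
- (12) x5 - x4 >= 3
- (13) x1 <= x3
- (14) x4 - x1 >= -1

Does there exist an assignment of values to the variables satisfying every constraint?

Constraints 5, 10, 11, 12, and 14 give x4 − x1 ≥ -1, x1 − x2 ≥ -3, x2 − x3 ≥ 1, x3 − x5 ≥ 2, x5 − x4 ≥ 3.
Adding all 5 inequalities: the left sides telescope to 0, and the right sides sum to (-1) + (-3) + 1 + 2 + 3 = 2. So 0 ≥ 2, which is false.

Unsatisfiable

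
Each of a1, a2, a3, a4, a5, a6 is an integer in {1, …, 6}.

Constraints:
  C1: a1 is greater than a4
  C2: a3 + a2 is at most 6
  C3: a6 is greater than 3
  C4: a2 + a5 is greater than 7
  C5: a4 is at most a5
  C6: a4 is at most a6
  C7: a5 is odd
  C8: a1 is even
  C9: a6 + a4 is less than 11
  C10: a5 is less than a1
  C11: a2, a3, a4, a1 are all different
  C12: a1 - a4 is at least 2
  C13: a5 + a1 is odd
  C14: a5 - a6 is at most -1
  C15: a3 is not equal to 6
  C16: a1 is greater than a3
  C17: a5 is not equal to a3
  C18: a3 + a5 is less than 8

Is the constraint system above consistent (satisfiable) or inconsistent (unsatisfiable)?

Take a1 = 6, a2 = 5, a3 = 1, a4 = 2, a5 = 5, a6 = 6. Then constraint 2: a3 + a2 = 6; constraint 4: a2 + a5 = 10, and every other listed constraint is also met.

Satisfiable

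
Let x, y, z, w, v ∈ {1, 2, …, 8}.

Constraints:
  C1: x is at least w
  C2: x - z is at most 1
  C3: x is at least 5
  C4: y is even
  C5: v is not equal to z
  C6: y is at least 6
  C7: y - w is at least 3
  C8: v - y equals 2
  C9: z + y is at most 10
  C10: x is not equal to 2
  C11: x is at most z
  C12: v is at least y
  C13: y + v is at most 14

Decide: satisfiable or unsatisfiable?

From constraints 3 and 11: z ≥ x ≥ 5. From constraint 6: y ≥ 6. Hence z + y ≥ 11. But constraint 9 requires z + y ≤ 10, and 10 < 11. Contradiction.

Unsatisfiable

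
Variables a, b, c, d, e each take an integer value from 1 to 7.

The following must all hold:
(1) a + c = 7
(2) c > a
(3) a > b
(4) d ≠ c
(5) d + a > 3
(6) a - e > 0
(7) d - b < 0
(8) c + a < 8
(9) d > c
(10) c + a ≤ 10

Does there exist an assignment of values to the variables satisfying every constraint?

Unsatisfiable

Constraints 2, 3, 7, and 9 give a < c, c < d, d < b, b < a. Chaining: a < c < d < b < a, which forces a < a — impossible.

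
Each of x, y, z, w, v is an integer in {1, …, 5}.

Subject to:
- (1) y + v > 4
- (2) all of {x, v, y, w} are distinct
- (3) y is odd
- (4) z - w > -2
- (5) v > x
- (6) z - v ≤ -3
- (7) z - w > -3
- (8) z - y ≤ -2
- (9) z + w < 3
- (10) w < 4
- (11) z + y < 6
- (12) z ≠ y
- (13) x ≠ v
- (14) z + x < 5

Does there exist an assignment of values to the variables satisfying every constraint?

Setting (x, y, z, w, v) = (2, 3, 1, 1, 4) satisfies everything: constraint 1: y + v = 7; constraint 4: z - w = 0; constraint 6: z - v = -3, and the others follow.

Satisfiable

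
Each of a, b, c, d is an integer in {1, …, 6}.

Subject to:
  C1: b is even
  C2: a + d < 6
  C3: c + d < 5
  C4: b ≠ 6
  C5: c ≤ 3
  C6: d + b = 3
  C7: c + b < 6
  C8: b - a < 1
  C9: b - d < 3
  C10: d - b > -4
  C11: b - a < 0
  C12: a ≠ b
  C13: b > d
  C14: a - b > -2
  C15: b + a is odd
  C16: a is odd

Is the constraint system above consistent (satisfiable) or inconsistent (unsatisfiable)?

Satisfiable

Setting (a, b, c, d) = (3, 2, 3, 1) satisfies everything: constraint 2: a + d = 4; constraint 3: c + d = 4; constraint 6: d + b = 3, and the others follow.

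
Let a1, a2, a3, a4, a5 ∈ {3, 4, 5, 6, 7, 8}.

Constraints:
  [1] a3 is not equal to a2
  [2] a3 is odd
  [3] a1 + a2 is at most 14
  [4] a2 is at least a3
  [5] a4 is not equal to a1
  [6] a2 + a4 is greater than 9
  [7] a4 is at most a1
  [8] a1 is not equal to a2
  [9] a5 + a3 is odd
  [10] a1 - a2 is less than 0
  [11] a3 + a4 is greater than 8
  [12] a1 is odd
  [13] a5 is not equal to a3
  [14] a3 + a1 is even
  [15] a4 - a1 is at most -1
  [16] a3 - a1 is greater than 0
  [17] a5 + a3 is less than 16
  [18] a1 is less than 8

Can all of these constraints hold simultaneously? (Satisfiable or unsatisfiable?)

Satisfiable

Try a1 = 5, a2 = 8, a3 = 7, a4 = 3, a5 = 8.
Check constraint 3: a1 + a2 = 13; constraint 6: a2 + a4 = 11; constraint 10: a1 - a2 = -3. The remaining constraints are straightforward to verify.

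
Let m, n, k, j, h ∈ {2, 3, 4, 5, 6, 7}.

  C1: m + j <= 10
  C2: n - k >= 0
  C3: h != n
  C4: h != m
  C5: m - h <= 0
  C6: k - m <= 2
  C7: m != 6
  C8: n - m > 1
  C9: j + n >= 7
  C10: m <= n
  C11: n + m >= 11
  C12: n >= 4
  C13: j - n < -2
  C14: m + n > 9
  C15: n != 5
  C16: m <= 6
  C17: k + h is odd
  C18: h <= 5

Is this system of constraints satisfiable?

The assignment m = 4, n = 7, k = 4, j = 3, h = 5 works:
  constraint 1 holds since m + j = 7.
  constraint 2 holds since n - k = 3.
The rest check out directly.

Satisfiable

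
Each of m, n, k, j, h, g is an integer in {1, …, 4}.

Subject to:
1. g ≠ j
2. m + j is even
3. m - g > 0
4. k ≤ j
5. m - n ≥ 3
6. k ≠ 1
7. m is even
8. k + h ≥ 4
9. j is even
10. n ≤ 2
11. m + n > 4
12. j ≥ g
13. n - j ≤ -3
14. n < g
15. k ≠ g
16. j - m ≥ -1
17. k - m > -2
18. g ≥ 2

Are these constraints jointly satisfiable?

Satisfiable

Try m = 4, n = 1, k = 4, j = 4, h = 2, g = 2.
Check constraint 3: m - g = 2; constraint 5: m - n = 3; constraint 8: k + h = 6. The remaining constraints are straightforward to verify.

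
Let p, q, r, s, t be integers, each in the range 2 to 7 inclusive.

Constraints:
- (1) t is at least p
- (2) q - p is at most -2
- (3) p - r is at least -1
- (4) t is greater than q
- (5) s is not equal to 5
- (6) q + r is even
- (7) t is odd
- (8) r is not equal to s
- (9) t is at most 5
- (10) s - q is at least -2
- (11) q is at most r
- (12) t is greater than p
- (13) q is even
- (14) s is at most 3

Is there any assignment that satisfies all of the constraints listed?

Satisfiable

The assignment p = 4, q = 2, r = 2, s = 3, t = 5 works:
  constraint 2 holds since q - p = -2.
  constraint 3 holds since p - r = 2.
The rest check out directly.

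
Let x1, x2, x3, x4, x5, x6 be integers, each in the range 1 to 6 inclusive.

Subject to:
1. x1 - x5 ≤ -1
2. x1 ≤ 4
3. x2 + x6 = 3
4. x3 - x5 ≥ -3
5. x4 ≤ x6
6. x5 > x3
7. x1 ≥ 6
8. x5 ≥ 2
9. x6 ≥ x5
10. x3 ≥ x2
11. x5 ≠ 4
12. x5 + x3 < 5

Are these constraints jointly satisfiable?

From constraint 7: x1 ≥ 6. From constraint 2: x1 ≤ 4. But 4 < 6, so no value of x1 works.

Unsatisfiable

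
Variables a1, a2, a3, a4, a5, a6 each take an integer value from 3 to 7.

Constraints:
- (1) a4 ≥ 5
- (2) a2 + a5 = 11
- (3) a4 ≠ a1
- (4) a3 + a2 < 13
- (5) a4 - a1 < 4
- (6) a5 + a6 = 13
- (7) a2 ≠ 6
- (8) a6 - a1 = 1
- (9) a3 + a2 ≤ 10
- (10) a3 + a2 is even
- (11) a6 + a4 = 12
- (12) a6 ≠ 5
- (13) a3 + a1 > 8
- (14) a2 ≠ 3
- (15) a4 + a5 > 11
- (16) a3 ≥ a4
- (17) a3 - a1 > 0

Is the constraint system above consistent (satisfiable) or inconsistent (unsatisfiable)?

Try a1 = 5, a2 = 4, a3 = 6, a4 = 6, a5 = 7, a6 = 6.
Check constraint 2: a2 + a5 = 11; constraint 4: a3 + a2 = 10; constraint 5: a4 - a1 = 1. The remaining constraints are straightforward to verify.

Satisfiable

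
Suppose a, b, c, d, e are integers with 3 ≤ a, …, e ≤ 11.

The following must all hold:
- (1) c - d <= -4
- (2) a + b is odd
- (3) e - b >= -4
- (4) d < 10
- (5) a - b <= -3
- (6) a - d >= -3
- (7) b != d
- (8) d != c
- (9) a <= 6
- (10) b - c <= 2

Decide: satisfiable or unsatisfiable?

Unsatisfiable

Constraints 1, 5, 6, and 10 give b − a ≥ 3, a − d ≥ -3, d − c ≥ 4, c − b ≥ -2.
Adding all 4 inequalities: the left sides telescope to 0, and the right sides sum to 3 + (-3) + 4 + (-2) = 2. So 0 ≥ 2, which is false.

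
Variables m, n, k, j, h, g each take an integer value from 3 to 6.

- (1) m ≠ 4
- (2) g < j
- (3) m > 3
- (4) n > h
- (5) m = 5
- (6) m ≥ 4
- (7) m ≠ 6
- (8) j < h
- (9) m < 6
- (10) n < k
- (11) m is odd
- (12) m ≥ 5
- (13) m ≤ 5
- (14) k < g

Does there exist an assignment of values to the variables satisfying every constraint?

Constraints 2, 4, 8, 10, and 14 give h < n, n < k, k < g, g < j, j < h. Chaining: h < n < k < g < j < h, which forces h < h — impossible.

Unsatisfiable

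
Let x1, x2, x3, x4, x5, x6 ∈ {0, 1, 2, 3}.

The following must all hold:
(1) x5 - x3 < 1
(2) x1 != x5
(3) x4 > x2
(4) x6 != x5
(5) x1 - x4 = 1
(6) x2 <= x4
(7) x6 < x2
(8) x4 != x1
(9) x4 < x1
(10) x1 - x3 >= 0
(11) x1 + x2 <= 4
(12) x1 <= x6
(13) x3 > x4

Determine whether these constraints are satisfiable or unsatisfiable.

Unsatisfiable

Constraints 3, 7, 10, 12, and 13 give x1 ≤ x6, x6 < x2, x2 < x4, x4 < x3, x3 ≤ x1. Chaining: x1 ≤ x6 < x2 < x4 < x3 ≤ x1, which forces x1 < x1 — impossible.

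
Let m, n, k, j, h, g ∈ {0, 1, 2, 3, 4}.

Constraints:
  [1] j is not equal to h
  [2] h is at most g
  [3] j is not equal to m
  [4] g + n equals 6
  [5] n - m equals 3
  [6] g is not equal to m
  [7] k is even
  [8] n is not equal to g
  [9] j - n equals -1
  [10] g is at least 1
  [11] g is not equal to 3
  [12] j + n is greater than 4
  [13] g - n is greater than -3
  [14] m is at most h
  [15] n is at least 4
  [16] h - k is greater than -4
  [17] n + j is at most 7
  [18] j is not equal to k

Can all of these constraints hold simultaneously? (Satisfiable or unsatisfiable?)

Satisfiable

One satisfying assignment is m = 1, n = 4, k = 4, j = 3, h = 1, g = 2.
For the less obvious constraints — constraint 4: g + n = 6; constraint 5: n - m = 3; constraint 9: j - n = -1 — and the others hold by inspection.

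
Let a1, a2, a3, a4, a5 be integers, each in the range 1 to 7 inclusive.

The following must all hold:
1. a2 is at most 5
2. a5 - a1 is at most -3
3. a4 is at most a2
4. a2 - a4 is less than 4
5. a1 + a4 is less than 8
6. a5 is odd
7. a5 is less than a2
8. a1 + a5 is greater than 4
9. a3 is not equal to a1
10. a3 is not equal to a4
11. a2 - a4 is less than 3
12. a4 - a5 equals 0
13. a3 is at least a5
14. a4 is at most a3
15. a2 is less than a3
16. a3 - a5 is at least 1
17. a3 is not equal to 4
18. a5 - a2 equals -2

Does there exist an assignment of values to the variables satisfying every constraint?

Setting (a1, a2, a3, a4, a5) = (4, 3, 5, 1, 1) satisfies everything: constraint 2: a5 - a1 = -3; constraint 4: a2 - a4 = 2, and the others follow.

Satisfiable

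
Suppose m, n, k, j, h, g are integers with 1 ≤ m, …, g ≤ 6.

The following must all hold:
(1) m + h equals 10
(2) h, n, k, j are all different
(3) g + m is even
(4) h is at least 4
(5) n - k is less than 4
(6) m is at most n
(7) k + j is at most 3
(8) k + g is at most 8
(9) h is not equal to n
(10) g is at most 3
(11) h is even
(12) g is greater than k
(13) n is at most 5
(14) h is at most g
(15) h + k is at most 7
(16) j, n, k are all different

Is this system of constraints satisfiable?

Unsatisfiable

From constraints 6 and 13: m ≤ n ≤ 5. From constraints 10 and 14: h ≤ g ≤ 3. Hence m + h ≤ 8. But constraint 1 requires m + h = 10, and 10 > 8. Contradiction.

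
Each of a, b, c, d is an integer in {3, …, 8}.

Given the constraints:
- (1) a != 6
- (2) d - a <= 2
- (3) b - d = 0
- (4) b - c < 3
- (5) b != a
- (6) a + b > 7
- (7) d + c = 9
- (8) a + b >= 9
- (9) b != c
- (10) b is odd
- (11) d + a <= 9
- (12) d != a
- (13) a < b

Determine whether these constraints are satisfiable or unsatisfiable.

Satisfiable

Take a = 4, b = 5, c = 4, d = 5. Then constraint 2: d - a = 1; constraint 3: b - d = 0; constraint 4: b - c = 1, and every other listed constraint is also met.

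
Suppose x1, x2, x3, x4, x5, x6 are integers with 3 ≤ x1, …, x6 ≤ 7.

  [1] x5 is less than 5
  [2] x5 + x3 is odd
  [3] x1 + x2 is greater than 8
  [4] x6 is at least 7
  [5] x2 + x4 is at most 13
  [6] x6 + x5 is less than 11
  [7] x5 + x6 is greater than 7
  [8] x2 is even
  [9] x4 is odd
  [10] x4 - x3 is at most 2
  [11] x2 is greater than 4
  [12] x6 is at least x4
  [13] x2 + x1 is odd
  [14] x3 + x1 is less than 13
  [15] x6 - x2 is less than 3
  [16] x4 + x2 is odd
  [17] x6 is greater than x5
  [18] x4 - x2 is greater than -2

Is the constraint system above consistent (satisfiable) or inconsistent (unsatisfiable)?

Satisfiable

Try x1 = 5, x2 = 6, x3 = 6, x4 = 7, x5 = 3, x6 = 7.
Check constraint 3: x1 + x2 = 11; constraint 5: x2 + x4 = 13; constraint 6: x6 + x5 = 10. The remaining constraints are straightforward to verify.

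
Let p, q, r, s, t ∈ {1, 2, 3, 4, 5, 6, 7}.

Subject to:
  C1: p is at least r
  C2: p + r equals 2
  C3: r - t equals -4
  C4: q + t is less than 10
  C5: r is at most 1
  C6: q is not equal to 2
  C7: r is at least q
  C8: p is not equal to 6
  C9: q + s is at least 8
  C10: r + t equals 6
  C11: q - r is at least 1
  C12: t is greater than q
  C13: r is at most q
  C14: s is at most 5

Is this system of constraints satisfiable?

From constraints 5 and 7: q ≤ r ≤ 1. From constraint 14: s ≤ 5. Hence q + s ≤ 6. But constraint 9 requires q + s ≥ 8, and 8 > 6. Contradiction.

Unsatisfiable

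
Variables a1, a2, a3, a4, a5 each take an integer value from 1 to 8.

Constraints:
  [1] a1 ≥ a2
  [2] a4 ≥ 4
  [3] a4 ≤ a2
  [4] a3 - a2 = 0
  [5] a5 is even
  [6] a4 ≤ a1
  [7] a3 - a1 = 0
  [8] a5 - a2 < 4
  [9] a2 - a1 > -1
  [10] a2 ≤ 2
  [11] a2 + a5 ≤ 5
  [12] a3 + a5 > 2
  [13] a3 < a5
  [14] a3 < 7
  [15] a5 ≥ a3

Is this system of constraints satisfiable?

Unsatisfiable

From constraints 2 and 3: a2 ≥ a4 and a4 ≥ 4, so a2 ≥ 4. From constraint 10: a2 ≤ 2. But 2 < 4, so no value of a2 works.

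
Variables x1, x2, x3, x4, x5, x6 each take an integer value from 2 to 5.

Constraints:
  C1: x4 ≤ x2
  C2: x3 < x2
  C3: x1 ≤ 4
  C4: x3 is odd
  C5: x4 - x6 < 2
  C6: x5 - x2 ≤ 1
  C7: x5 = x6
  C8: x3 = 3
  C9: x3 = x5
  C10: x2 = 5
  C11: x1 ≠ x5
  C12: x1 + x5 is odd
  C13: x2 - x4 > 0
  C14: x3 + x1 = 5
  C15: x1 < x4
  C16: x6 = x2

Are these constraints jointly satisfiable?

Unsatisfiable

Constraint 8 fixes x3 = 3 and constraint 10 fixes x2 = 5. Constraints 7, 9, and 16 give x3 = x5 = x6 = x2, so x3 = x2. But 3 ≠ 5 — contradiction.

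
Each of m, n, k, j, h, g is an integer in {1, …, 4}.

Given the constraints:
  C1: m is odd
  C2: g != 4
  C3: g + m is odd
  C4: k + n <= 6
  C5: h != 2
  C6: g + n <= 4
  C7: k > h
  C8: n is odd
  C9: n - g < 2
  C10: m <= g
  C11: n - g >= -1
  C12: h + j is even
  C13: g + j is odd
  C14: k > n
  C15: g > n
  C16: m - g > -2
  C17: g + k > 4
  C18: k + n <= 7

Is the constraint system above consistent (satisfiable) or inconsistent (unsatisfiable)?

Satisfiable

Setting (m, n, k, j, h, g) = (1, 1, 4, 1, 1, 2) satisfies everything: constraint 4: k + n = 5; constraint 6: g + n = 3; constraint 9: n - g = -1, and the others follow.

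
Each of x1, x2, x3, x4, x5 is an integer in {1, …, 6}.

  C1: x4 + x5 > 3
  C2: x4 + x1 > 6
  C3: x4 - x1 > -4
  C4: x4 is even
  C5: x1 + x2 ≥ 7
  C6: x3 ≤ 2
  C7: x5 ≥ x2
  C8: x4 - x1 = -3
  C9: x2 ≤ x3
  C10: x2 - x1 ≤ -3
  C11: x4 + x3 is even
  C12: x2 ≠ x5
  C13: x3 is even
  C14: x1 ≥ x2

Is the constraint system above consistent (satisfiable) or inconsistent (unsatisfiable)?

Satisfiable

One satisfying assignment is x1 = 5, x2 = 2, x3 = 2, x4 = 2, x5 = 4.
For the less obvious constraints — constraint 1: x4 + x5 = 6; constraint 2: x4 + x1 = 7 — and the others hold by inspection.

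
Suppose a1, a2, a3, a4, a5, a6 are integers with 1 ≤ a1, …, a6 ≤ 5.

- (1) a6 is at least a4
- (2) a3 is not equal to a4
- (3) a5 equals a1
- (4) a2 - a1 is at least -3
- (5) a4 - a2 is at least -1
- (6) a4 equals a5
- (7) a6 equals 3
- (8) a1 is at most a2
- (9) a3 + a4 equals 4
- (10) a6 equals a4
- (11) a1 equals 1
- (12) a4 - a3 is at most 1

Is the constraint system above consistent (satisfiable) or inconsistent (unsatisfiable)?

Unsatisfiable

Constraint 7 fixes a6 = 3 and constraint 11 fixes a1 = 1. Constraints 3, 6, and 10 give a6 = a4 = a5 = a1, so a6 = a1. But 3 ≠ 1 — contradiction.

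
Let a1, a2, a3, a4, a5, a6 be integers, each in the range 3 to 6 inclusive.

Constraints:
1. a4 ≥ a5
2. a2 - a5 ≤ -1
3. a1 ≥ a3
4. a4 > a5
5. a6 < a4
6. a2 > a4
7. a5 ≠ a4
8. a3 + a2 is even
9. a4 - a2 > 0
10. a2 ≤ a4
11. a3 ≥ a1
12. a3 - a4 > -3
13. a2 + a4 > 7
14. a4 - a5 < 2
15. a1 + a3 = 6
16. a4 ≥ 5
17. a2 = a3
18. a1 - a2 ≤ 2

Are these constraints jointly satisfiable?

Unsatisfiable

Constraints 2, 4, and 6 give a4 < a2, a2 < a5, a5 < a4. Chaining: a4 < a2 < a5 < a4, which forces a4 < a4 — impossible.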